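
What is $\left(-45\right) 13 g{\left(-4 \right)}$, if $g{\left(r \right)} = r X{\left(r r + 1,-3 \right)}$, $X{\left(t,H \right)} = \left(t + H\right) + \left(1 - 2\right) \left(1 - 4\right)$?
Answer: $39780$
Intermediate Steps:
$X{\left(t,H \right)} = 3 + H + t$ ($X{\left(t,H \right)} = \left(H + t\right) - -3 = \left(H + t\right) + 3 = 3 + H + t$)
$g{\left(r \right)} = r \left(1 + r^{2}\right)$ ($g{\left(r \right)} = r \left(3 - 3 + \left(r r + 1\right)\right) = r \left(3 - 3 + \left(r^{2} + 1\right)\right) = r \left(3 - 3 + \left(1 + r^{2}\right)\right) = r \left(1 + r^{2}\right)$)
$\left(-45\right) 13 g{\left(-4 \right)} = \left(-45\right) 13 \left(-4 + \left(-4\right)^{3}\right) = - 585 \left(-4 - 64\right) = \left(-585\right) \left(-68\right) = 39780$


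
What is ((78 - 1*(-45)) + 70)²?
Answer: 37249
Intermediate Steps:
((78 - 1*(-45)) + 70)² = ((78 + 45) + 70)² = (123 + 70)² = 193² = 37249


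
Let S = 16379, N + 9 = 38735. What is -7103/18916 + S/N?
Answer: 17377193/366270508 ≈ 0.047444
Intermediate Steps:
N = 38726 (N = -9 + 38735 = 38726)
-7103/18916 + S/N = -7103/18916 + 16379/38726 = 17377193/366270508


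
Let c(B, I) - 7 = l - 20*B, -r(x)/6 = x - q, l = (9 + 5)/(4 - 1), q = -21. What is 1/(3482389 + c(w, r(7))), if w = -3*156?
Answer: 3/10475282 ≈ 2.8639e-7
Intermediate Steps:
w = -468
l = 14/3 ≈ 4.6667
r(x) = -126 - 6*x (r(x) = -6*(x - 1*(-21)) = -6*(x + 21) = -6*(21 + x) = -126 - 6*x)
c(B, I) = 35/3 - 20*B (c(B, I) = 7 + (14/3 - 20*B) = 35/3 - 20*B)
1/(3482389 + c(w, r(7))) = 1/(3482389 + (35/3 - 20*(-468))) = 1/(3482389 + (35/3 + 9360)) = 1/(3482389 + 28115/3) = 1/(10475282/3) = 3/10475282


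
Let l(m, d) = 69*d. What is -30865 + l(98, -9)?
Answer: -31486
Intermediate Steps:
-30865 + l(98, -9) = -30865 + 69*(-9) = -30865 - 621 = -31486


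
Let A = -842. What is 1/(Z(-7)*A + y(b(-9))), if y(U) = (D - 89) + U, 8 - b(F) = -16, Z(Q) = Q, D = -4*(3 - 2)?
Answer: 1/5825 ≈ 0.00017167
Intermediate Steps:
D = -4 (D = -4*1 = -4)
b(F) = 24 (b(F) = 8 - 1*(-16) = 8 + 16 = 24)
y(U) = -93 + U (y(U) = (-4 - 89) + U = -93 + U)
1/(Z(-7)*A + y(b(-9))) = 1/(-7*(-842) + (-93 + 24)) = 1/(5894 - 69) = 1/5825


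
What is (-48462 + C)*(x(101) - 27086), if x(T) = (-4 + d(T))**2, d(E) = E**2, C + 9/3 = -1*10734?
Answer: -6153838049877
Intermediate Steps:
C = -10737 (C = -3 - 1*10734 = -3 - 10734 = -10737)
x(T) = (-4 + T**2)**2
(-48462 + C)*(x(101) - 27086) = (-48462 - 10737)*((-4 + 101**2)**2 - 27086) = -59199*((-4 + 10201)**2 - 27086) = -59199*(10197**2 - 27086) = -59199*(103978809 - 27086) = -59199*103951723 = -6153838049877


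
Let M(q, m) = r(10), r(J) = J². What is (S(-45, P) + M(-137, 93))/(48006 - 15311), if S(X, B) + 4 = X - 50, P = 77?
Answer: 1/32695 ≈ 3.0586e-5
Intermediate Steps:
M(q, m) = 100 (M(q, m) = 10² = 100)
S(X, B) = -54 + X (S(X, B) = -4 + (X - 50) = -4 + (-50 + X) = -54 + X)
(S(-45, P) + M(-137, 93))/(48006 - 15311) = ((-54 - 45) + 100)/(48006 - 15311) = (-99 + 100)/32695 = 1*(1/32695) = 1/32695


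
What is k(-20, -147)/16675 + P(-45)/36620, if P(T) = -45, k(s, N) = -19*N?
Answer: 20305857/122127700 ≈ 0.16627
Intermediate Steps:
k(-20, -147)/16675 + P(-45)/36620 = -19*(-147)/16675 - 45/36620 = 2793*(1/16675) - 45*1/36620 = 2793/16675 - 9/7324 = 20305857/122127700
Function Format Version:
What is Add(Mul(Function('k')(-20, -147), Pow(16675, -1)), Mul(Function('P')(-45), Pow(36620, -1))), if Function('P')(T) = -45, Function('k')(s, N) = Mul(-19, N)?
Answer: Rational(20305857, 122127700) ≈ 0.16627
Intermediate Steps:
Add(Mul(Function('k')(-20, -147), Pow(16675, -1)), Mul(Function('P')(-45), Pow(36620, -1))) = Add(Mul(Mul(-19, -147), Pow(16675, -1)), Mul(-45, Pow(36620, -1))) = Add(Mul(2793, Rational(1, 16675)), Mul(-45, Rational(1, 36620))) = Add(Rational(2793, 16675), Rational(-9, 7324)) = Rational(20305857, 122127700)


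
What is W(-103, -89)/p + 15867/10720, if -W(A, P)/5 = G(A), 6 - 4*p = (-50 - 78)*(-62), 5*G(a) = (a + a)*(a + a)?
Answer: 194548099/8500960 ≈ 22.885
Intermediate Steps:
G(a) = 4*a²/5 (G(a) = ((a + a)*(a + a))/5 = ((2*a)*(2*a))/5 = (4*a²)/5 = 4*a²/5)
p = -3965/2 (p = 3/2 - (-50 - 78)*(-62)/4 = 3/2 - (-32)*(-62) = 3/2 - ¼*7936 = 3/2 - 1984 = -3965/2 ≈ -1982.5)
W(A, P) = -4*A²
W(-103, -89)/p + 15867/10720 = (-4*(-103)²)/(-3965/2) + 15867/10720 = -4*10609*(-2/3965) + 15867*(1/10720) = -42436*(-2/3965) + 15867/10720 = 84872/3965 + 15867/10720 = 194548099/8500960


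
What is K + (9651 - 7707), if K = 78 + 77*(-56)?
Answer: -2290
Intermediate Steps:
K = -4234 (K = 78 - 4312 = -4234)
K + (9651 - 7707) = -4234 + (9651 - 7707) = -4234 + 1944 = -2290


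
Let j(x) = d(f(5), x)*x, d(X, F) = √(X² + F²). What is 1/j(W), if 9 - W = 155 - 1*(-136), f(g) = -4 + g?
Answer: -√3181/4485210 ≈ -1.2575e-5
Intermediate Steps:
d(X, F) = √(F² + X²)
W = -282 (W = 9 - (155 - 1*(-136)) = 9 - (155 + 136) = 9 - 1*291 = 9 - 291 = -282)
j(x) = x*√(1 + x²) (j(x) = √(x² + (-4 + 5)²)*x = √(x² + 1²)*x = √(x² + 1)*x = √(1 + x²)*x = x*√(1 + x²))
1/j(W) = 1/(-282*√(1 + (-282)²)) = 1/(-282*√(1 + 79524)) = 1/(-1410*√3181) = -√3181/4485210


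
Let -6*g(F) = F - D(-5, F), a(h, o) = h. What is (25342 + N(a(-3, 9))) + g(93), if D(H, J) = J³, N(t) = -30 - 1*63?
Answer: 159293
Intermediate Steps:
N(t) = -93 (N(t) = -30 - 63 = -93)
g(F) = -F/6 + F³/6 (g(F) = -(F - F³)/6 = -F/6 + F³/6)
(25342 + N(a(-3, 9))) + g(93) = (25342 - 93) + (⅙)*93*(-1 + 93²) = 25249 + (⅙)*93*(-1 + 8649) = 25249 + (⅙)*93*8648 = 25249 + 134044 = 159293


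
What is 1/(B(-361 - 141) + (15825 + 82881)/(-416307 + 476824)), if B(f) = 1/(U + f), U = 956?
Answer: 27474718/44873041 ≈ 0.61228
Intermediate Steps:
B(f) = 1/(956 + f)
1/(B(-361 - 141) + (15825 + 82881)/(-416307 + 476824)) = 1/(1/(956 + (-361 - 141)) + (15825 + 82881)/(-416307 + 476824)) = 1/(1/(956 - 502) + 98706/60517) = 1/(1/454 + 98706*(1/60517)) = 1/(1/454 + 98706/60517) = 1/(44873041/27474718) = 27474718/44873041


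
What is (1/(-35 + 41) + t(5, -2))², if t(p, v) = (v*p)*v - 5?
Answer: 8281/36 ≈ 230.03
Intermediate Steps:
t(p, v) = -5 + p*v² (t(p, v) = (p*v)*v - 5 = p*v² - 5 = -5 + p*v²)
(1/(-35 + 41) + t(5, -2))² = (1/(-35 + 41) + (-5 + 5*(-2)²))² = (1/6 + (-5 + 5*4))² = (⅙ + (-5 + 20))² = (⅙ + 15)² = (91/6)² = 8281/36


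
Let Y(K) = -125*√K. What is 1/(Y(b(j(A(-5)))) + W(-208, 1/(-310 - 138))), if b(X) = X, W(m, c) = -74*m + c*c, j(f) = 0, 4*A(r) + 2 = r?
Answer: 200704/3089235969 ≈ 6.4969e-5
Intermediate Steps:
A(r) = -½ + r/4
W(m, c) = c² - 74*m (W(m, c) = -74*m + c² = c² - 74*m)
1/(Y(b(j(A(-5)))) + W(-208, 1/(-310 - 138))) = 1/(-125*√0 + ((1/(-310 - 138))² - 74*(-208))) = 1/(-125*0 + ((1/(-448))² + 15392)) = 1/(0 + ((-1/448)² + 15392)) = 1/(0 + (1/200704 + 15392)) = 1/(0 + 3089235969/200704) = 1/(3089235969/200704) = 200704/3089235969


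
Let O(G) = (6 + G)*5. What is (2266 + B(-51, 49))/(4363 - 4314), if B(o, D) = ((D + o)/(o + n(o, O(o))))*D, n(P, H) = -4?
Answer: 124728/2695 ≈ 46.281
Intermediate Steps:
O(G) = 30 + 5*G
B(o, D) = D*(D + o)/(-4 + o) (B(o, D) = ((D + o)/(o - 4))*D = ((D + o)/(-4 + o))*D = D*(D + o)/(-4 + o))
(2266 + B(-51, 49))/(4363 - 4314) = (2266 + 49*(49 - 51)/(-4 - 51))/(4363 - 4314) = (2266 + 49*(-2)/(-55))/49 = (2266 + 49*(-1/55)*(-2))*(1/49) = (2266 + 98/55)*(1/49) = (124728/55)*(1/49) = 124728/2695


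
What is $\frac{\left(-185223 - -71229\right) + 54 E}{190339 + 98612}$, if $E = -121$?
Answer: $- \frac{1296}{3107} \approx -0.41712$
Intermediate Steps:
$\frac{\left(-185223 - -71229\right) + 54 E}{190339 + 98612} = \frac{\left(-185223 - -71229\right) + 54 \left(-121\right)}{190339 + 98612} = \frac{\left(-185223 + 71229\right) - 6534}{288951} = \left(-113994 - 6534\right) \frac{1}{288951} = \left(-120528\right) \frac{1}{288951} = - \frac{1296}{3107}$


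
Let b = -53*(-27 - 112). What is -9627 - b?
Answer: -16994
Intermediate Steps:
b = 7367 (b = -53*(-139) = 7367)
-9627 - b = -9627 - 1*7367 = -9627 - 7367 = -16994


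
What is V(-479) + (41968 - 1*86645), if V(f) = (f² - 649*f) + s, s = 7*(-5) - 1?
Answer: 495599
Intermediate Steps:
s = -36 (s = -35 - 1 = -36)
V(f) = -36 + f² - 649*f (V(f) = (f² - 649*f) - 36 = -36 + f² - 649*f)
V(-479) + (41968 - 1*86645) = (-36 + (-479)² - 649*(-479)) + (41968 - 1*86645) = (-36 + 229441 + 310871) + (41968 - 86645) = 540276 - 44677 = 495599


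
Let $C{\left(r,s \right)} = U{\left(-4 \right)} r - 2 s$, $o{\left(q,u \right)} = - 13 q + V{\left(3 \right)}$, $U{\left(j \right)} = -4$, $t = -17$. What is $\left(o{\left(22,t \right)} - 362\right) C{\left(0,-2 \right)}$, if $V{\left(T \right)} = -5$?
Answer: $-2612$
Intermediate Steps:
$o{\left(q,u \right)} = -5 - 13 q$ ($o{\left(q,u \right)} = - 13 q - 5 = -5 - 13 q$)
$C{\left(r,s \right)} = - 4 r - 2 s$
$\left(o{\left(22,t \right)} - 362\right) C{\left(0,-2 \right)} = \left(\left(-5 - 286\right) - 362\right) \left(\left(-4\right) 0 - -4\right) = \left(\left(-5 - 286\right) - 362\right) \left(0 + 4\right) = \left(-291 - 362\right) 4 = \left(-653\right) 4 = -2612$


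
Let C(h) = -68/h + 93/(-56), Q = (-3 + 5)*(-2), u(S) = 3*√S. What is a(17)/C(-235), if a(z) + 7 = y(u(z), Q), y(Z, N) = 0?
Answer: 92120/18047 ≈ 5.1044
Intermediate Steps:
Q = -4 (Q = 2*(-2) = -4)
a(z) = -7 (a(z) = -7 + 0 = -7)
C(h) = -93/56 - 68/h (C(h) = -68/h + 93*(-1/56) = -68/h - 93/56 = -93/56 - 68/h)
a(17)/C(-235) = -7/(-93/56 - 68/(-235)) = -7/(-93/56 - 68*(-1/235)) = -7/(-93/56 + 68/235) = -7/(-18047/13160) = -7*(-13160/18047) = 92120/18047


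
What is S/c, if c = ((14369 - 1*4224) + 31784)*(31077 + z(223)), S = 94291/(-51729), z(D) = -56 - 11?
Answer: -94291/67258991923410 ≈ -1.4019e-9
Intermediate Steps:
z(D) = -67
S = -94291/51729 (S = 94291*(-1/51729) = -94291/51729 ≈ -1.8228)
c = 1300218290 (c = ((14369 - 1*4224) + 31784)*(31077 - 67) = ((14369 - 4224) + 31784)*31010 = (10145 + 31784)*31010 = 41929*31010 = 1300218290)
S/c = -94291/51729/1300218290 = -94291/51729*1/1300218290 = -94291/67258991923410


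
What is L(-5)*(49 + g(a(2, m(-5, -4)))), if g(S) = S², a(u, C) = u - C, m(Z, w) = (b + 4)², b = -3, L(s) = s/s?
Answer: 50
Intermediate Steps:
L(s) = 1
m(Z, w) = 1 (m(Z, w) = (-3 + 4)² = 1² = 1)
L(-5)*(49 + g(a(2, m(-5, -4)))) = 1*(49 + (2 - 1*1)²) = 1*(49 + (2 - 1)²) = 1*(49 + 1²) = 1*(49 + 1) = 1*50 = 50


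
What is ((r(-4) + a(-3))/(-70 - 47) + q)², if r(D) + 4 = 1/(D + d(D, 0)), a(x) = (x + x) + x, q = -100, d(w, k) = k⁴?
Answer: 2185282009/219024 ≈ 9977.4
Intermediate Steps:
a(x) = 3*x (a(x) = 2*x + x = 3*x)
r(D) = -4 + 1/D (r(D) = -4 + 1/(D + 0⁴) = -4 + 1/(D + 0) = -4 + 1/D)
((r(-4) + a(-3))/(-70 - 47) + q)² = (((-4 + 1/(-4)) + 3*(-3))/(-70 - 47) - 100)² = (((-4 - ¼) - 9)/(-117) - 100)² = ((-17/4 - 9)*(-1/117) - 100)² = (-53/4*(-1/117) - 100)² = (53/468 - 100)² = (-46747/468)² = 2185282009/219024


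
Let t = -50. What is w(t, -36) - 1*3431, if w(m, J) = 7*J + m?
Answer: -3733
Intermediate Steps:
w(m, J) = m + 7*J
w(t, -36) - 1*3431 = (-50 + 7*(-36)) - 1*3431 = (-50 - 252) - 3431 = -302 - 3431 = -3733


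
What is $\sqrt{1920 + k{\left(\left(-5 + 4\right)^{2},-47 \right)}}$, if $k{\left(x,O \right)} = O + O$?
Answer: $\sqrt{1826} \approx 42.732$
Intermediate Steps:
$k{\left(x,O \right)} = 2 O$
$\sqrt{1920 + k{\left(\left(-5 + 4\right)^{2},-47 \right)}} = \sqrt{1920 + 2 \left(-47\right)} = \sqrt{1920 - 94} = \sqrt{1826}$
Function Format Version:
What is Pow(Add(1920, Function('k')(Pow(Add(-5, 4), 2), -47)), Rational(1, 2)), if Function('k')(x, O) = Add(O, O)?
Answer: Pow(1826, Rational(1, 2)) ≈ 42.732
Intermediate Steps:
Function('k')(x, O) = Mul(2, O)
Pow(Add(1920, Function('k')(Pow(Add(-5, 4), 2), -47)), Rational(1, 2)) = Pow(Add(1920, Mul(2, -47)), Rational(1, 2)) = Pow(Add(1920, -94), Rational(1, 2)) = Pow(1826, Rational(1, 2))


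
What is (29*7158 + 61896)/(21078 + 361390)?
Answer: 134739/191234 ≈ 0.70458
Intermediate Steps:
(29*7158 + 61896)/(21078 + 361390) = (207582 + 61896)/382468 = 269478*(1/382468) = 134739/191234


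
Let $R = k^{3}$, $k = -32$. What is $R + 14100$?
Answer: $-18668$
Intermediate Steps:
$R = -32768$ ($R = \left(-32\right)^{3} = -32768$)
$R + 14100 = -32768 + 14100 = -18668$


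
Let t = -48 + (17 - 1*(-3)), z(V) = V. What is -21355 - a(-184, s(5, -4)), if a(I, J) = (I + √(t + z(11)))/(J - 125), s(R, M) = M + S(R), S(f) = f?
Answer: -662051/31 + I*√17/124 ≈ -21356.0 + 0.033251*I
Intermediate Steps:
t = -28 (t = -48 + (17 + 3) = -48 + 20 = -28)
s(R, M) = M + R
a(I, J) = (I + I*√17)/(-125 + J) (a(I, J) = (I + √(-28 + 11))/(J - 125) = (I + √(-17))/(-125 + J) = (I + I*√17)/(-125 + J))
-21355 - a(-184, s(5, -4)) = -21355 - (-184 + I*√17)/(-125 + (-4 + 5)) = -21355 - (-184 + I*√17)/(-125 + 1) = -21355 - (-184 + I*√17)/(-124) = -21355 - (-1)*(-184 + I*√17)/124 = -21355 - (46/31 - I*√17/124) = -21355 + (-46/31 + I*√17/124) = -662051/31 + I*√17/124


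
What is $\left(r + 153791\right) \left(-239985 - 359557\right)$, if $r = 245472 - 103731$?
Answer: $-177183846344$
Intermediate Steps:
$r = 141741$ ($r = 245472 - 103731 = 141741$)
$\left(r + 153791\right) \left(-239985 - 359557\right) = \left(141741 + 153791\right) \left(-239985 - 359557\right) = 295532 \left(-599542\right) = -177183846344$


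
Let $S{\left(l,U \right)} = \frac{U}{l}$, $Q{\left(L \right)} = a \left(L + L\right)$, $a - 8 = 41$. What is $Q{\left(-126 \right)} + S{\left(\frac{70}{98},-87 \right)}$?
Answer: $- \frac{62349}{5} \approx -12470.0$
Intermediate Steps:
$a = 49$ ($a = 8 + 41 = 49$)
$Q{\left(L \right)} = 98 L$ ($Q{\left(L \right)} = 49 \left(L + L\right) = 49 \cdot 2 L = 98 L$)
$Q{\left(-126 \right)} + S{\left(\frac{70}{98},-87 \right)} = 98 \left(-126\right) - \frac{87}{70 \cdot \frac{1}{98}} = -12348 - \frac{87}{70 \cdot \frac{1}{98}} = -12348 - \frac{87}{\frac{5}{7}} = -12348 - \frac{609}{5} = - \frac{62349}{5}$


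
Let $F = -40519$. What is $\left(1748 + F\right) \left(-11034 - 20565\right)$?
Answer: $1225124829$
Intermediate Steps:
$\left(1748 + F\right) \left(-11034 - 20565\right) = \left(1748 - 40519\right) \left(-11034 - 20565\right) = \left(-38771\right) \left(-31599\right) = 1225124829$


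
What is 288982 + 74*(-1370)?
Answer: 187602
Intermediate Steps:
288982 + 74*(-1370) = 288982 - 101380 = 187602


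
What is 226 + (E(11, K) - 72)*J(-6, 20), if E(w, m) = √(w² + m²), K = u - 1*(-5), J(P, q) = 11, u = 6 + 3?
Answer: -566 + 11*√317 ≈ -370.15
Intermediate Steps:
u = 9
K = 14 (K = 9 - 1*(-5) = 9 + 5 = 14)
E(w, m) = √(m² + w²)
226 + (E(11, K) - 72)*J(-6, 20) = 226 + (√(14² + 11²) - 72)*11 = 226 + (√(196 + 121) - 72)*11 = 226 + (√317 - 72)*11 = 226 + (-72 + √317)*11 = 226 + (-792 + 11*√317) = -566 + 11*√317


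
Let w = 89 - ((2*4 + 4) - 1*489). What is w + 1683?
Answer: 2249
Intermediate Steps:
w = 566 (w = 89 - ((8 + 4) - 489) = 89 - (12 - 489) = 89 - 1*(-477) = 89 + 477 = 566)
w + 1683 = 566 + 1683 = 2249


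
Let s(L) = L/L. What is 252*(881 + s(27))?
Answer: 222264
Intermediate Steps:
s(L) = 1
252*(881 + s(27)) = 252*(881 + 1) = 252*882 = 222264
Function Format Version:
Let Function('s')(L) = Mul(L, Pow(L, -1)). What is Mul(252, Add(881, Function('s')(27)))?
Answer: 222264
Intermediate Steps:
Function('s')(L) = 1
Mul(252, Add(881, Function('s')(27))) = Mul(252, Add(881, 1)) = Mul(252, 882) = 222264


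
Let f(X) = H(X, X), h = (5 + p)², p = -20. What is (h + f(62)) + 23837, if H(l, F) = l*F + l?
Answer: 27968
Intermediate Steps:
H(l, F) = l + F*l (H(l, F) = F*l + l = l + F*l)
h = 225 (h = (5 - 20)² = (-15)² = 225)
f(X) = X*(1 + X)
(h + f(62)) + 23837 = (225 + 62*(1 + 62)) + 23837 = (225 + 62*63) + 23837 = (225 + 3906) + 23837 = 4131 + 23837 = 27968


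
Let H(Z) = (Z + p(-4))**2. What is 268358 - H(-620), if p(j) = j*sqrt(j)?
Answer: -115978 - 9920*I ≈ -1.1598e+5 - 9920.0*I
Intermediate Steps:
p(j) = j**(3/2)
H(Z) = (Z - 8*I)**2 (H(Z) = (Z + (-4)**(3/2))**2 = (Z - 8*I)**2)
268358 - H(-620) = 268358 - (-620 - 8*I)**2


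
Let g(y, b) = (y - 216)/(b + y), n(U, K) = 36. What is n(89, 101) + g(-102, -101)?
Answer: 7626/203 ≈ 37.567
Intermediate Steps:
g(y, b) = (-216 + y)/(b + y)
n(89, 101) + g(-102, -101) = 36 + (-216 - 102)/(-101 - 102) = 36 - 318/(-203) = 36 - 1/203*(-318) = 36 + 318/203 = 7626/203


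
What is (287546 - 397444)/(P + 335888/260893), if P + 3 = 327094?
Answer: -28671618914/85336088151 ≈ -0.33598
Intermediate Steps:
P = 327091 (P = -3 + 327094 = 327091)
(287546 - 397444)/(P + 335888/260893) = (287546 - 397444)/(327091 + 335888/260893) = -109898/(327091 + 335888*(1/260893)) = -109898/(327091 + 335888/260893) = -109898/85336088151/260893 = -109898*260893/85336088151 = -28671618914/85336088151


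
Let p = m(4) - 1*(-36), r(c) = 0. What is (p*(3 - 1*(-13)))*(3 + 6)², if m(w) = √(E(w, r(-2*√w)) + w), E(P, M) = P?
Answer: 46656 + 2592*√2 ≈ 50322.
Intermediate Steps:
m(w) = √2*√w (m(w) = √(w + w) = √(2*w) = √2*√w)
p = 36 + 2*√2 (p = √2*√4 - 1*(-36) = √2*2 + 36 = 2*√2 + 36 = 36 + 2*√2 ≈ 38.828)
(p*(3 - 1*(-13)))*(3 + 6)² = ((36 + 2*√2)*(3 - 1*(-13)))*(3 + 6)² = ((36 + 2*√2)*(3 + 13))*9² = ((36 + 2*√2)*16)*81 = (576 + 32*√2)*81 = 46656 + 2592*√2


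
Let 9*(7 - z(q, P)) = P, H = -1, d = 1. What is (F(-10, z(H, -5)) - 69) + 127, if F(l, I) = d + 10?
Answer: 69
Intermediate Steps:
z(q, P) = 7 - P/9
F(l, I) = 11 (F(l, I) = 1 + 10 = 11)
(F(-10, z(H, -5)) - 69) + 127 = (11 - 69) + 127 = -58 + 127 = 69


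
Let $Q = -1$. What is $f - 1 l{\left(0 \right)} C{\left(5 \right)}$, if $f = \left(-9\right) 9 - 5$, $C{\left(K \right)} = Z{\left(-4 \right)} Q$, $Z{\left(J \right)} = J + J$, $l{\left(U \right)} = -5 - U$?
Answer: $-46$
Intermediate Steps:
$Z{\left(J \right)} = 2 J$
$C{\left(K \right)} = 8$ ($C{\left(K \right)} = 2 \left(-4\right) \left(-1\right) = \left(-8\right) \left(-1\right) = 8$)
$f = -86$ ($f = -81 - 5 = -86$)
$f - 1 l{\left(0 \right)} C{\left(5 \right)} = -86 - 1 \left(-5 - 0\right) 8 = -86 - 1 \left(-5 + 0\right) 8 = -86 - 1 \left(-5\right) 8 = -86 - \left(-5\right) 8 = -86 - -40 = -86 + 40 = -46$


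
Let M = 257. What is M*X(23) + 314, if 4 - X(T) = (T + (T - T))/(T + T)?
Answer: 2427/2 ≈ 1213.5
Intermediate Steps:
X(T) = 7/2 (X(T) = 4 - (T + (T - T))/(T + T) = 4 - (T + 0)/(2*T) = 4 - T*1/(2*T) = 4 - 1*1/2 = 4 - 1/2 = 7/2)
M*X(23) + 314 = 257*(7/2) + 314 = 1799/2 + 314 = 2427/2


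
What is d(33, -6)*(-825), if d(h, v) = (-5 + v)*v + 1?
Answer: -55275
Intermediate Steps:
d(h, v) = 1 + v*(-5 + v) (d(h, v) = v*(-5 + v) + 1 = 1 + v*(-5 + v))
d(33, -6)*(-825) = (1 + (-6)² - 5*(-6))*(-825) = (1 + 36 + 30)*(-825) = 67*(-825) = -55275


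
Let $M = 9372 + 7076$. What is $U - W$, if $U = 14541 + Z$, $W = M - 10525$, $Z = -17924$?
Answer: $-9306$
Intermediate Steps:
$M = 16448$
$W = 5923$ ($W = 16448 - 10525 = 5923$)
$U = -3383$ ($U = 14541 - 17924 = -3383$)
$U - W = -3383 - 5923 = -9306$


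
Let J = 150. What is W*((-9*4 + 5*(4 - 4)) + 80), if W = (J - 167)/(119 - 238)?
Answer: 44/7 ≈ 6.2857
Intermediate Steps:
W = ⅐ (W = (150 - 167)/(119 - 238) = -17/(-119) = -17*(-1/119) = ⅐ ≈ 0.14286)
W*((-9*4 + 5*(4 - 4)) + 80) = ((-9*4 + 5*(4 - 4)) + 80)/7 = ((-36 + 5*0) + 80)/7 = ((-36 + 0) + 80)/7 = (-36 + 80)/7 = (⅐)*44 = 44/7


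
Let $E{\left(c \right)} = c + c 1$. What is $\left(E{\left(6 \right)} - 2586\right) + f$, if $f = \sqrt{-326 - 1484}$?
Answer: $-2574 + i \sqrt{1810} \approx -2574.0 + 42.544 i$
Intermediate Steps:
$E{\left(c \right)} = 2 c$ ($E{\left(c \right)} = c + c = 2 c$)
$f = i \sqrt{1810}$ ($f = \sqrt{-1810} = i \sqrt{1810} \approx 42.544 i$)
$\left(E{\left(6 \right)} - 2586\right) + f = \left(2 \cdot 6 - 2586\right) + i \sqrt{1810} = \left(12 - 2586\right) + i \sqrt{1810} = -2574 + i \sqrt{1810}$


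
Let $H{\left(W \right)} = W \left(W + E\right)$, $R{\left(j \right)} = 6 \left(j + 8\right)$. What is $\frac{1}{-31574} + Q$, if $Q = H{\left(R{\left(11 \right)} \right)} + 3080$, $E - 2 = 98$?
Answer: $\frac{867527223}{31574} \approx 27476.0$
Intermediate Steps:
$E = 100$ ($E = 2 + 98 = 100$)
$R{\left(j \right)} = 48 + 6 j$ ($R{\left(j \right)} = 6 \left(8 + j\right) = 48 + 6 j$)
$H{\left(W \right)} = W \left(100 + W\right)$ ($H{\left(W \right)} = W \left(W + 100\right) = W \left(100 + W\right)$)
$Q = 27476$ ($Q = \left(48 + 6 \cdot 11\right) \left(100 + \left(48 + 6 \cdot 11\right)\right) + 3080 = \left(48 + 66\right) \left(100 + \left(48 + 66\right)\right) + 3080 = 114 \left(100 + 114\right) + 3080 = 114 \cdot 214 + 3080 = 24396 + 3080 = 27476$)
$\frac{1}{-31574} + Q = \frac{1}{-31574} + 27476 = - \frac{1}{31574} + 27476 = \frac{867527223}{31574}$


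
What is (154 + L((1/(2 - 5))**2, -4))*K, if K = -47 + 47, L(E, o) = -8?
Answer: 0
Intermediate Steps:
K = 0
(154 + L((1/(2 - 5))**2, -4))*K = (154 - 8)*0 = 146*0 = 0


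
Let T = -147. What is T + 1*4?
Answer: -143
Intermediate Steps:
T + 1*4 = -147 + 1*4 = -147 + 4 = -143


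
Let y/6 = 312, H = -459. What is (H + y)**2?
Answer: 1996569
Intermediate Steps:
y = 1872 (y = 6*312 = 1872)
(H + y)**2 = (-459 + 1872)**2 = 1413**2 = 1996569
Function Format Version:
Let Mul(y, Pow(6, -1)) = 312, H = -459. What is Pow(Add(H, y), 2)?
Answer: 1996569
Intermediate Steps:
y = 1872 (y = Mul(6, 312) = 1872)
Pow(Add(H, y), 2) = Pow(Add(-459, 1872), 2) = Pow(1413, 2) = 1996569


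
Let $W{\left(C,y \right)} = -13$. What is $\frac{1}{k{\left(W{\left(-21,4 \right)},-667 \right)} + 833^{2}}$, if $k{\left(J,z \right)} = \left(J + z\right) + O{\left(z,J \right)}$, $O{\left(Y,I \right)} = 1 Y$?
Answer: $\frac{1}{692542} \approx 1.444 \cdot 10^{-6}$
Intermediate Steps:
$O{\left(Y,I \right)} = Y$
$k{\left(J,z \right)} = J + 2 z$ ($k{\left(J,z \right)} = \left(J + z\right) + z = J + 2 z$)
$\frac{1}{k{\left(W{\left(-21,4 \right)},-667 \right)} + 833^{2}} = \frac{1}{\left(-13 + 2 \left(-667\right)\right) + 833^{2}} = \frac{1}{\left(-13 - 1334\right) + 693889} = \frac{1}{-1347 + 693889} = \frac{1}{692542}$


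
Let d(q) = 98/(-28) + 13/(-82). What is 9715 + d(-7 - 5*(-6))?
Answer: 398165/41 ≈ 9711.3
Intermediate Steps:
d(q) = -150/41 (d(q) = 98*(-1/28) + 13*(-1/82) = -7/2 - 13/82 = -150/41)
9715 + d(-7 - 5*(-6)) = 9715 - 150/41 = 398165/41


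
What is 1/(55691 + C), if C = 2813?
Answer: 1/58504 ≈ 1.7093e-5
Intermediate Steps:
1/(55691 + C) = 1/(55691 + 2813) = 1/58504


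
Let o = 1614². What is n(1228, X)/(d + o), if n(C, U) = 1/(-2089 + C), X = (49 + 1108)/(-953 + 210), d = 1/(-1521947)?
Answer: -217421/487653899206953 ≈ -4.4585e-10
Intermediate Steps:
d = -1/1521947 ≈ -6.5705e-7
o = 2604996
X = -1157/743 (X = 1157/(-743) = 1157*(-1/743) = -1157/743 ≈ -1.5572)
n(1228, X)/(d + o) = 1/((-2089 + 1228)*(-1/1521947 + 2604996)) = 1/((-861)*(3964665847211/1521947)) = -1/861*1521947/3964665847211 = -217421/487653899206953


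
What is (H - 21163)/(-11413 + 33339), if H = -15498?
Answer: -36661/21926 ≈ -1.6720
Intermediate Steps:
(H - 21163)/(-11413 + 33339) = (-15498 - 21163)/(-11413 + 33339) = -36661/21926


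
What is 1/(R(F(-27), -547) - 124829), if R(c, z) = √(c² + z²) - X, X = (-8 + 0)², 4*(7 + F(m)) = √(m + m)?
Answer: 4/(-499572 + √2*√(2394037 - 84*I*√6)) ≈ -8.0421e-6 + 1.5204e-12*I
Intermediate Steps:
F(m) = -7 + √2*√m/4 (F(m) = -7 + √(m + m)/4 = -7 + √(2*m)/4 = -7 + (√2*√m)/4 = -7 + √2*√m/4)
X = 64 (X = (-8)² = 64)
R(c, z) = -64 + √(c² + z²) (R(c, z) = √(c² + z²) - 1*64 = √(c² + z²) - 64 = -64 + √(c² + z²))
1/(R(F(-27), -547) - 124829) = 1/((-64 + √((-7 + √2*√(-27)/4)² + (-547)²)) - 124829) = 1/((-64 + √((-7 + √2*(3*I*√3)/4)² + 299209)) - 124829) = 1/((-64 + √((-7 + 3*I*√6/4)² + 299209)) - 124829) = 1/((-64 + √(299209 + (-7 + 3*I*√6/4)²)) - 124829) = 1/(-124893 + √(299209 + (-7 + 3*I*√6/4)²))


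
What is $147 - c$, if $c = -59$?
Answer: $206$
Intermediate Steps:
$147 - c = 147 - -59 = 147 + 59 = 206$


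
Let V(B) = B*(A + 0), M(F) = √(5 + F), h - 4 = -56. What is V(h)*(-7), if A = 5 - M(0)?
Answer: 1820 - 364*√5 ≈ 1006.1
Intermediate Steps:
h = -52 (h = 4 - 56 = -52)
A = 5 - √5 (A = 5 - √(5 + 0) = 5 - √5 ≈ 2.7639)
V(B) = B*(5 - √5) (V(B) = B*((5 - √5) + 0) = B*(5 - √5))
V(h)*(-7) = -52*(5 - √5)*(-7) = (-260 + 52*√5)*(-7) = 1820 - 364*√5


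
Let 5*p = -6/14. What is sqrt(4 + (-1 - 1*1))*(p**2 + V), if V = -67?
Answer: -82066*sqrt(2)/1225 ≈ -94.742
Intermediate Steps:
p = -3/35 (p = (-6/14)/5 = (-6*1/14)/5 = (1/5)*(-3/7) = -3/35 ≈ -0.085714)
sqrt(4 + (-1 - 1*1))*(p**2 + V) = sqrt(4 + (-1 - 1*1))*((-3/35)**2 - 67) = sqrt(4 + (-1 - 1))*(9/1225 - 67) = sqrt(4 - 2)*(-82066/1225) = sqrt(2)*(-82066/1225) = -82066*sqrt(2)/1225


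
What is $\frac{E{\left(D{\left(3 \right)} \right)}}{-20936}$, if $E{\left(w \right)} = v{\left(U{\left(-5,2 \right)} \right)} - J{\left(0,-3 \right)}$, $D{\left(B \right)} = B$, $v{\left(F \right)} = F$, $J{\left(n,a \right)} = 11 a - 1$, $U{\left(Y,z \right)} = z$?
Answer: $- \frac{9}{5234} \approx -0.0017195$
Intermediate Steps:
$J{\left(n,a \right)} = -1 + 11 a$
$E{\left(w \right)} = 36$ ($E{\left(w \right)} = 2 - \left(-1 + 11 \left(-3\right)\right) = 2 - \left(-1 - 33\right) = 2 - -34 = 2 + 34 = 36$)
$\frac{E{\left(D{\left(3 \right)} \right)}}{-20936} = \frac{36}{-20936} = 36 \left(- \frac{1}{20936}\right) = - \frac{9}{5234}$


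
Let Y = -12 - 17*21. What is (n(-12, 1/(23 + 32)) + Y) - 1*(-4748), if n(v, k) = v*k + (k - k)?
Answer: 240833/55 ≈ 4378.8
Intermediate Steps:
Y = -369 (Y = -12 - 357 = -369)
n(v, k) = k*v (n(v, k) = k*v + 0 = k*v)
(n(-12, 1/(23 + 32)) + Y) - 1*(-4748) = (-12/(23 + 32) - 369) - 1*(-4748) = (-12/55 - 369) + 4748 = -20307/55 + 4748 = 240833/55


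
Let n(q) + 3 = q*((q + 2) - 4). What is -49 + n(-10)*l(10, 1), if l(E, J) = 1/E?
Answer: -373/10 ≈ -37.300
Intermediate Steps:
n(q) = -3 + q*(-2 + q) (n(q) = -3 + q*((q + 2) - 4) = -3 + q*((2 + q) - 4) = -3 + q*(-2 + q))
-49 + n(-10)*l(10, 1) = -49 + (-3 + (-10)² - 2*(-10))/10 = -49 + (-3 + 100 + 20)*(⅒) = -49 + 117*(⅒) = -49 + 117/10 = -373/10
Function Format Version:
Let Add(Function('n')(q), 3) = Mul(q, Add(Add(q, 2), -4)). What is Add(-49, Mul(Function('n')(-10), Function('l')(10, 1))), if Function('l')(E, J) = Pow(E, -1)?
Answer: Rational(-373, 10) ≈ -37.300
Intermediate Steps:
Function('n')(q) = Add(-3, Mul(q, Add(-2, q))) (Function('n')(q) = Add(-3, Mul(q, Add(Add(q, 2), -4))) = Add(-3, Mul(q, Add(Add(2, q), -4))) = Add(-3, Mul(q, Add(-2, q))))
Add(-49, Mul(Function('n')(-10), Function('l')(10, 1))) = Add(-49, Mul(Add(-3, Pow(-10, 2), Mul(-2, -10)), Pow(10, -1))) = Add(-49, Mul(Add(-3, 100, 20), Rational(1, 10))) = Add(-49, Mul(117, Rational(1, 10))) = Add(-49, Rational(117, 10)) = Rational(-373, 10)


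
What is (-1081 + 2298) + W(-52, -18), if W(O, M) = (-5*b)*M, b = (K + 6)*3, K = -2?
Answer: 2297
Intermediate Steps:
b = 12 (b = (-2 + 6)*3 = 4*3 = 12)
W(O, M) = -60*M (W(O, M) = (-5*12)*M = -60*M)
(-1081 + 2298) + W(-52, -18) = (-1081 + 2298) - 60*(-18) = 1217 + 1080 = 2297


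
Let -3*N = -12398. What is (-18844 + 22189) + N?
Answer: 22433/3 ≈ 7477.7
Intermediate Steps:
N = 12398/3 (N = -⅓*(-12398) = 12398/3 ≈ 4132.7)
(-18844 + 22189) + N = (-18844 + 22189) + 12398/3 = 3345 + 12398/3 = 22433/3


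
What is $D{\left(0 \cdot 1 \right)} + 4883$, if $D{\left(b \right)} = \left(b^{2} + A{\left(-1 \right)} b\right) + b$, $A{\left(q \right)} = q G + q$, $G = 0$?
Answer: $4883$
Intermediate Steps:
$A{\left(q \right)} = q$ ($A{\left(q \right)} = q 0 + q = 0 + q = q$)
$D{\left(b \right)} = b^{2}$ ($D{\left(b \right)} = \left(b^{2} - b\right) + b = b^{2}$)
$D{\left(0 \cdot 1 \right)} + 4883 = \left(0 \cdot 1\right)^{2} + 4883 = 0^{2} + 4883 = 0 + 4883 = 4883$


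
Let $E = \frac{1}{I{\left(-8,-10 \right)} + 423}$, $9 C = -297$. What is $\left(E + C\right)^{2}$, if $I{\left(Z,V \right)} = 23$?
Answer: $\frac{216590089}{198916} \approx 1088.9$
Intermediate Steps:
$C = -33$ ($C = \frac{1}{9} \left(-297\right) = -33$)
$E = \frac{1}{446}$ ($E = \frac{1}{23 + 423} = \frac{1}{446} \approx 0.0022422$)
$\left(E + C\right)^{2} = \left(\frac{1}{446} - 33\right)^{2} = \left(- \frac{14717}{446}\right)^{2} = \frac{216590089}{198916}$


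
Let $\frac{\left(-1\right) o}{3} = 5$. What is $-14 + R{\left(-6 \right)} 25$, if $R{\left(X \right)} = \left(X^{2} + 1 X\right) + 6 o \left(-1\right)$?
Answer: $2986$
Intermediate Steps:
$o = -15$ ($o = \left(-3\right) 5 = -15$)
$R{\left(X \right)} = 90 + X + X^{2}$ ($R{\left(X \right)} = \left(X^{2} + 1 X\right) + 6 \left(-15\right) \left(-1\right) = \left(X^{2} + X\right) - -90 = \left(X + X^{2}\right) + 90 = 90 + X + X^{2}$)
$-14 + R{\left(-6 \right)} 25 = -14 + \left(90 - 6 + \left(-6\right)^{2}\right) 25 = -14 + \left(90 - 6 + 36\right) 25 = -14 + 120 \cdot 25 = -14 + 3000 = 2986$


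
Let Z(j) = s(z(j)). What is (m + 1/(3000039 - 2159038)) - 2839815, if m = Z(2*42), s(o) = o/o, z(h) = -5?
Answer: -2388286413813/841001 ≈ -2.8398e+6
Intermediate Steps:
s(o) = 1
Z(j) = 1
m = 1
(m + 1/(3000039 - 2159038)) - 2839815 = (1 + 1/(3000039 - 2159038)) - 2839815 = (1 + 1/841001) - 2839815 = 841002/841001 - 2839815 = -2388286413813/841001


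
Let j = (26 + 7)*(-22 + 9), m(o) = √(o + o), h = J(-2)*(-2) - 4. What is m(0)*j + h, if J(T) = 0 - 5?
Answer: 6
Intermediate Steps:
J(T) = -5
h = 6 (h = -5*(-2) - 4 = 10 - 4 = 6)
m(o) = √2*√o (m(o) = √(2*o) = √2*√o)
j = -429 (j = 33*(-13) = -429)
m(0)*j + h = (√2*√0)*(-429) + 6 = (√2*0)*(-429) + 6 = 0*(-429) + 6 = 0 + 6 = 6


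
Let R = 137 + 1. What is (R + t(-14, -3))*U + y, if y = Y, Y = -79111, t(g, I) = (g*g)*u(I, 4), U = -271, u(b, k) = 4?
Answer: -328973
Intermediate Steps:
t(g, I) = 4*g**2 (t(g, I) = (g*g)*4 = g**2*4 = 4*g**2)
R = 138
y = -79111
(R + t(-14, -3))*U + y = (138 + 4*(-14)**2)*(-271) - 79111 = (138 + 4*196)*(-271) - 79111 = (138 + 784)*(-271) - 79111 = 922*(-271) - 79111 = -249862 - 79111 = -328973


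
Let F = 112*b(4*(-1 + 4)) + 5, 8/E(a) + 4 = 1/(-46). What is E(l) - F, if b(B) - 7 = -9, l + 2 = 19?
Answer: 40147/185 ≈ 217.01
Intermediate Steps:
l = 17 (l = -2 + 19 = 17)
E(a) = -368/185 (E(a) = 8/(-4 + 1/(-46)) = 8/(-4 - 1/46) = 8/(-185/46) = 8*(-46/185) = -368/185)
b(B) = -2 (b(B) = 7 - 9 = -2)
F = -219 (F = 112*(-2) + 5 = -224 + 5 = -219)
E(l) - F = -368/185 - 1*(-219) = -368/185 + 219 = 40147/185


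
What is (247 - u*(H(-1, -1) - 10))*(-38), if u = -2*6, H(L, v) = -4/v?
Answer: -6650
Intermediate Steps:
u = -12
(247 - u*(H(-1, -1) - 10))*(-38) = (247 - (-12)*(-4/(-1) - 10))*(-38) = (247 - (-12)*(-4*(-1) - 10))*(-38) = (247 - (-12)*(4 - 10))*(-38) = (247 - (-12)*(-6))*(-38) = (247 - 1*72)*(-38) = (247 - 72)*(-38) = 175*(-38) = -6650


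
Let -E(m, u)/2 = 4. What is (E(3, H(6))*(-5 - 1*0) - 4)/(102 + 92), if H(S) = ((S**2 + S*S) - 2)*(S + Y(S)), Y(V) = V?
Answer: 18/97 ≈ 0.18557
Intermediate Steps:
H(S) = 2*S*(-2 + 2*S**2) (H(S) = ((S**2 + S*S) - 2)*(S + S) = ((S**2 + S**2) - 2)*(2*S) = (2*S**2 - 2)*(2*S) = (-2 + 2*S**2)*(2*S) = 2*S*(-2 + 2*S**2))
E(m, u) = -8 (E(m, u) = -2*4 = -8)
(E(3, H(6))*(-5 - 1*0) - 4)/(102 + 92) = (-8*(-5 - 1*0) - 4)/(102 + 92) = (-8*(-5 + 0) - 4)/194 = (-8*(-5) - 4)*(1/194) = (40 - 4)*(1/194) = 36*(1/194) = 18/97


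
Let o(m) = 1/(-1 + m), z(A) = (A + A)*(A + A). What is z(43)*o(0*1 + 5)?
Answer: 1849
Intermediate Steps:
z(A) = 4*A² (z(A) = (2*A)*(2*A) = 4*A²)
z(43)*o(0*1 + 5) = (4*43²)/(-1 + (0*1 + 5)) = (4*1849)/(-1 + (0 + 5)) = 7396/(-1 + 5) = 7396/4 = 7396*(¼) = 1849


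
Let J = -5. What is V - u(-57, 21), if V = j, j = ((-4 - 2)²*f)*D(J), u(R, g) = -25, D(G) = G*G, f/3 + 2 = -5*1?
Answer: -18875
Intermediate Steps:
f = -21 (f = -6 + 3*(-5*1) = -6 + 3*(-5) = -6 - 15 = -21)
D(G) = G²
j = -18900 (j = ((-4 - 2)²*(-21))*(-5)² = ((-6)²*(-21))*25 = (36*(-21))*25 = -756*25 = -18900)
V = -18900
V - u(-57, 21) = -18900 - 1*(-25) = -18900 + 25 = -18875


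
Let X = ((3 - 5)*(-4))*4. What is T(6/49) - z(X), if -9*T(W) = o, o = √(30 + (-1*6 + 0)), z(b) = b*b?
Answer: -1024 - 2*√6/9 ≈ -1024.5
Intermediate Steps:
X = 32 (X = -2*(-4)*4 = 8*4 = 32)
z(b) = b²
o = 2*√6 (o = √(30 + (-6 + 0)) = √(30 - 6) = √24 = 2*√6 ≈ 4.8990)
T(W) = -2*√6/9
T(6/49) - z(X) = -2*√6/9 - 1*32² = -2*√6/9 - 1*1024 = -2*√6/9 - 1024 = -1024 - 2*√6/9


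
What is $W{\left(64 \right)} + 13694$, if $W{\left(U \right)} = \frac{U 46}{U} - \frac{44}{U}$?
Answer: $\frac{219829}{16} \approx 13739.0$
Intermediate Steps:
$W{\left(U \right)} = 46 - \frac{44}{U}$ ($W{\left(U \right)} = \frac{46 U}{U} - \frac{44}{U} = 46 - \frac{44}{U}$)
$W{\left(64 \right)} + 13694 = \left(46 - \frac{44}{64}\right) + 13694 = \left(46 - \frac{11}{16}\right) + 13694 = \frac{725}{16} + 13694 = \frac{219829}{16}$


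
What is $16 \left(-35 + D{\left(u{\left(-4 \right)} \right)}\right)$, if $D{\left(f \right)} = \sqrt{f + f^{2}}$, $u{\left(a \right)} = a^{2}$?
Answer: $-560 + 64 \sqrt{17} \approx -296.12$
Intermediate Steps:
$16 \left(-35 + D{\left(u{\left(-4 \right)} \right)}\right) = 16 \left(-35 + \sqrt{\left(-4\right)^{2} \left(1 + \left(-4\right)^{2}\right)}\right) = 16 \left(-35 + \sqrt{16 \left(1 + 16\right)}\right) = 16 \left(-35 + \sqrt{16 \cdot 17}\right) = 16 \left(-35 + \sqrt{272}\right) = 16 \left(-35 + 4 \sqrt{17}\right) = -560 + 64 \sqrt{17}$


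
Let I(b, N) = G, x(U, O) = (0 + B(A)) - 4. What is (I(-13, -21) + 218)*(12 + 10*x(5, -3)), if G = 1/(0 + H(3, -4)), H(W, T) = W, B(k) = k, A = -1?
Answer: -24890/3 ≈ -8296.7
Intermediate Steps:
x(U, O) = -5 (x(U, O) = (0 - 1) - 4 = -1 - 4 = -5)
G = 1/3 (G = 1/(0 + 3) = 1/3 ≈ 0.33333)
I(b, N) = 1/3
(I(-13, -21) + 218)*(12 + 10*x(5, -3)) = (1/3 + 218)*(12 + 10*(-5)) = 655*(12 - 50)/3 = (655/3)*(-38) = -24890/3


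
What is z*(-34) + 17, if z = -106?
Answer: 3621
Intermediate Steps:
z*(-34) + 17 = -106*(-34) + 17 = 3604 + 17 = 3621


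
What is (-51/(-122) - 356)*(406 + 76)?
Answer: -10454821/61 ≈ -1.7139e+5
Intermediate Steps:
(-51/(-122) - 356)*(406 + 76) = (-51*(-1/122) - 356)*482 = (51/122 - 356)*482 = -43381/122*482 = -10454821/61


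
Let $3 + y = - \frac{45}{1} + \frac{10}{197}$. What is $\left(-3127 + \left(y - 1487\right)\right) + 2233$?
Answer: $- \frac{478503}{197} \approx -2428.9$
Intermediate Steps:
$y = - \frac{9446}{197}$ ($y = -3 + \left(- \frac{45}{1} + \frac{10}{197}\right) = -3 + \left(\left(-45\right) 1 + 10 \cdot \frac{1}{197}\right) = -3 + \left(-45 + \frac{10}{197}\right) = -3 - \frac{8855}{197} = - \frac{9446}{197} \approx -47.949$)
$\left(-3127 + \left(y - 1487\right)\right) + 2233 = \left(-3127 - \frac{302385}{197}\right) + 2233 = - \frac{918404}{197} + 2233 = - \frac{478503}{197}$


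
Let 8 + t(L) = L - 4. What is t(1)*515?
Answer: -5665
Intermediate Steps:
t(L) = -12 + L (t(L) = -8 + (L - 4) = -8 + (-4 + L) = -12 + L)
t(1)*515 = (-12 + 1)*515 = -11*515 = -5665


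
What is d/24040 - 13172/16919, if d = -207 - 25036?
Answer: -743741197/406732760 ≈ -1.8286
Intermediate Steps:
d = -25243
d/24040 - 13172/16919 = -25243/24040 - 13172/16919 = -743741197/406732760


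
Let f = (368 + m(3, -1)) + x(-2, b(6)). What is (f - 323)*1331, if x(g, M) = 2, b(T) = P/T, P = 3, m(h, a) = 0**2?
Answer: 62557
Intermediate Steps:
m(h, a) = 0
b(T) = 3/T
f = 370 (f = (368 + 0) + 2 = 368 + 2 = 370)
(f - 323)*1331 = (370 - 323)*1331 = 47*1331 = 62557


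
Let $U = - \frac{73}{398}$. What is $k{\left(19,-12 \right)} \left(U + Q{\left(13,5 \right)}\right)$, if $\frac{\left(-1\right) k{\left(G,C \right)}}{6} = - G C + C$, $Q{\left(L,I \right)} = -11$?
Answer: $\frac{2884248}{199} \approx 14494.0$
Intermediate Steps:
$U = - \frac{73}{398}$ ($U = \left(-73\right) \frac{1}{398} = - \frac{73}{398} \approx -0.18342$)
$k{\left(G,C \right)} = - 6 C + 6 C G$ ($k{\left(G,C \right)} = - 6 \left(- G C + C\right) = - 6 \left(- C G + C\right) = - 6 \left(C - C G\right) = - 6 C + 6 C G$)
$k{\left(19,-12 \right)} \left(U + Q{\left(13,5 \right)}\right) = 6 \left(-12\right) \left(-1 + 19\right) \left(- \frac{73}{398} - 11\right) = 6 \left(-12\right) 18 \left(- \frac{4451}{398}\right) = \left(-1296\right) \left(- \frac{4451}{398}\right) = \frac{2884248}{199}$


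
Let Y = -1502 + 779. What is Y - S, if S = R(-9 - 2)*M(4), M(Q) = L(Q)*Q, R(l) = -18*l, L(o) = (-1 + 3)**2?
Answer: -3891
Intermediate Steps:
L(o) = 4 (L(o) = 2**2 = 4)
M(Q) = 4*Q
Y = -723
S = 3168 (S = (-18*(-9 - 2))*(4*4) = -18*(-11)*16 = 198*16 = 3168)
Y - S = -723 - 1*3168 = -723 - 3168 = -3891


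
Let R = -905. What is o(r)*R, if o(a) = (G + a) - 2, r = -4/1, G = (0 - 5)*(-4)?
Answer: -12670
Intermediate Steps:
G = 20 (G = -5*(-4) = 20)
r = -4 (r = -4*1 = -4)
o(a) = 18 + a (o(a) = (20 + a) - 2 = 18 + a)
o(r)*R = (18 - 4)*(-905) = 14*(-905) = -12670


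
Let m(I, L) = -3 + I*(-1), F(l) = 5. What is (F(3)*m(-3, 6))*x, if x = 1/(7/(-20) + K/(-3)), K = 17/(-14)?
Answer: 0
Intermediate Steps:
m(I, L) = -3 - I
K = -17/14 (K = 17*(-1/14) = -17/14 ≈ -1.2143)
x = 420/23 (x = 1/(7/(-20) - 17/14/(-3)) = 1/(7*(-1/20) - 17/14*(-1/3)) = 1/(-7/20 + 17/42) = 1/(23/420) = 420/23 ≈ 18.261)
(F(3)*m(-3, 6))*x = (5*(-3 - 1*(-3)))*(420/23) = (5*(-3 + 3))*(420/23) = (5*0)*(420/23) = 0*(420/23) = 0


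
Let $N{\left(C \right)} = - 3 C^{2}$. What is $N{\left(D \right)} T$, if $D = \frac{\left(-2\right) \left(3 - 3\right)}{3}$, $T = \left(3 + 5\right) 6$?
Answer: $0$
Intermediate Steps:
$T = 48$ ($T = 8 \cdot 6 = 48$)
$D = 0$ ($D = \left(-2\right) 0 \cdot \frac{1}{3} = 0 \cdot \frac{1}{3} = 0$)
$N{\left(D \right)} T = - 3 \cdot 0^{2} \cdot 48 = \left(-3\right) 0 \cdot 48 = 0 \cdot 48 = 0$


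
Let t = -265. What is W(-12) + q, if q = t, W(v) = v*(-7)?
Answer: -181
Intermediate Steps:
W(v) = -7*v
q = -265
W(-12) + q = -7*(-12) - 265 = 84 - 265 = -181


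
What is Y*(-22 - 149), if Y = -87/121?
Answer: 14877/121 ≈ 122.95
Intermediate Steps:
Y = -87/121 (Y = -87*1/121 = -87/121 ≈ -0.71901)
Y*(-22 - 149) = -87*(-22 - 149)/121 = -87/121*(-171) = 14877/121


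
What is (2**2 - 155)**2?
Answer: 22801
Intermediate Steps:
(2**2 - 155)**2 = (4 - 155)**2 = (-151)**2 = 22801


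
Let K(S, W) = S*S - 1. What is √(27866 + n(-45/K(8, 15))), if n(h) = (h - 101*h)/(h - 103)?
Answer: 2*√7586331/33 ≈ 166.93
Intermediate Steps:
K(S, W) = -1 + S² (K(S, W) = S² - 1 = -1 + S²)
n(h) = -100*h/(-103 + h) (n(h) = (-100*h)/(-103 + h) = -100*h/(-103 + h))
√(27866 + n(-45/K(8, 15))) = √(27866 - 100*(-45/(-1 + 8²))/(-103 - 45/(-1 + 8²))) = √(27866 - 100*(-45/(-1 + 64))/(-103 - 45/(-1 + 64))) = √(27866 - 100*(-45/63)/(-103 - 45/63)) = √(27866 - 100*(-45*1/63)/(-103 - 45*1/63)) = √(27866 - 100*(-5/7)/(-103 - 5/7)) = √(27866 - 100*(-5/7)/(-726/7)) = √(27866 - 100*(-5/7)*(-7/726)) = √(27866 - 250/363) = √(10115108/363) = 2*√7586331/33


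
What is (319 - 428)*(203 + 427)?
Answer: -68670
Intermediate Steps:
(319 - 428)*(203 + 427) = -109*630 = -68670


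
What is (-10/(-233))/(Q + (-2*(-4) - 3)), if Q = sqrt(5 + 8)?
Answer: 25/1398 - 5*sqrt(13)/1398 ≈ 0.0049873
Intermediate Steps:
Q = sqrt(13) ≈ 3.6056
(-10/(-233))/(Q + (-2*(-4) - 3)) = (-10/(-233))/(sqrt(13) + (-2*(-4) - 3)) = (-10*(-1/233))/(sqrt(13) + (8 - 3)) = (10/233)/(sqrt(13) + 5) = (10/233)/(5 + sqrt(13)) = 10/(233*(5 + sqrt(13)))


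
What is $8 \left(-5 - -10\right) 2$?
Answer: $80$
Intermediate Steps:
$8 \left(-5 - -10\right) 2 = 8 \left(-5 + 10\right) 2 = 8 \cdot 5 \cdot 2 = 8 \cdot 10 = 80$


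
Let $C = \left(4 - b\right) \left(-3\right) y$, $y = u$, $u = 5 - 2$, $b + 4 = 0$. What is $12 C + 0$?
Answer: $-864$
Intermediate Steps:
$b = -4$ ($b = -4 + 0 = -4$)
$u = 3$ ($u = 5 - 2 = 3$)
$y = 3$
$C = -72$ ($C = \left(4 - -4\right) \left(-3\right) 3 = \left(4 + 4\right) \left(-3\right) 3 = 8 \left(-3\right) 3 = \left(-24\right) 3 = -72$)
$12 C + 0 = 12 \left(-72\right) + 0 = -864 + 0 = -864$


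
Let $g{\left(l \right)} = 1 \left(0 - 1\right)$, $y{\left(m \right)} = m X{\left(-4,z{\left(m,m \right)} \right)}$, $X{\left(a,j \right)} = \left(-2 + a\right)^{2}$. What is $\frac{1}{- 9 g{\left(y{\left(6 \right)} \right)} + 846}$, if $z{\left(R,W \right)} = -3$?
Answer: $\frac{1}{855} \approx 0.0011696$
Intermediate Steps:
$y{\left(m \right)} = 36 m$ ($y{\left(m \right)} = m \left(-2 - 4\right)^{2} = m \left(-6\right)^{2} = m 36 = 36 m$)
$g{\left(l \right)} = -1$ ($g{\left(l \right)} = 1 \left(-1\right) = -1$)
$\frac{1}{- 9 g{\left(y{\left(6 \right)} \right)} + 846} = \frac{1}{\left(-9\right) \left(-1\right) + 846} = \frac{1}{9 + 846} = \frac{1}{855}$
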